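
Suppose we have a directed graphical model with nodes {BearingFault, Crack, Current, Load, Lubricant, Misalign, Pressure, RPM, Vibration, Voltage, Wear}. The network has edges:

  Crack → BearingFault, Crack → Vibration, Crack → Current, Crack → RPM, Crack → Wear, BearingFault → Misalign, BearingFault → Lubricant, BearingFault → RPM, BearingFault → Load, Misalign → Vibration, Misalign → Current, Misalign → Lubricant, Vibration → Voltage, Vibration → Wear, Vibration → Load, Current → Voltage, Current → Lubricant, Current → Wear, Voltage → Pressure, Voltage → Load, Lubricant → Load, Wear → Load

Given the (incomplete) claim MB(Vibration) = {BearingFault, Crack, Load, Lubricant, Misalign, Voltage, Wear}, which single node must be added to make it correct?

Current

Vibration has children Load, Voltage, Wear.
Vibration's parents: Crack, Misalign.
For each child, the remaining parents (spouses of Vibration):
  parents(Voltage) \ {Vibration} = {Current}.
  Wear's other parents are Crack, Current.
  Load's other parents are BearingFault, Lubricant, Voltage, Wear.
MB(Vibration) = {BearingFault, Crack, Current, Load, Lubricant, Misalign, Voltage, Wear}.
Comparing with the claimed set, Current is missing.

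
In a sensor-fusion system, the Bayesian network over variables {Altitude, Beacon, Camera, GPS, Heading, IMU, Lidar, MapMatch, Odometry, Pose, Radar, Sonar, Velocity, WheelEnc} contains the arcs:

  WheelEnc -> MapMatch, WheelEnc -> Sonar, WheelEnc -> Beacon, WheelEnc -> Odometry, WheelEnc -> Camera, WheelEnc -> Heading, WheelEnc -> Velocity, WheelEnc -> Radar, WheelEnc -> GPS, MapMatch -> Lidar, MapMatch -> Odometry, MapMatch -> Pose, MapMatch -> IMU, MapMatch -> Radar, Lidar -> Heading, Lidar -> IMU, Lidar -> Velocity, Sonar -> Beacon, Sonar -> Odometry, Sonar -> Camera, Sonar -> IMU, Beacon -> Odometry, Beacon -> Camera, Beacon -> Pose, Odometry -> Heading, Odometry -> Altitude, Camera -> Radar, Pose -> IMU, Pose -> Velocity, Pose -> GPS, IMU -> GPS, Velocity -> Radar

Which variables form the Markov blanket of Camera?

Parents of Camera: Beacon, Sonar, WheelEnc.
Camera's children: Radar.
Parents of each child, excluding Camera:
  parents(Radar) \ {Camera} = {MapMatch, Velocity, WheelEnc}.
Union: {Beacon, Sonar, WheelEnc} ∪ {Radar} ∪ {MapMatch, Velocity, WheelEnc} = {Beacon, MapMatch, Radar, Sonar, Velocity, WheelEnc}.

{Beacon, MapMatch, Radar, Sonar, Velocity, WheelEnc}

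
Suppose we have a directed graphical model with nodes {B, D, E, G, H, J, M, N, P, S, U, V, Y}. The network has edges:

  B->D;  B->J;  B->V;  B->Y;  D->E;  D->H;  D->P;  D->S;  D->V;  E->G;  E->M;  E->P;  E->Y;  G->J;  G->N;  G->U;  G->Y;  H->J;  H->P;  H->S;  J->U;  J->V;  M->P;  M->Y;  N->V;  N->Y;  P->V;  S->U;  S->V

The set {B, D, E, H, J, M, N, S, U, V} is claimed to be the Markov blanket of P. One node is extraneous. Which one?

U

A node's Markov blanket = Pa ∪ Ch ∪ (parents of Ch other than the node itself).
Parents of P: D, E, H, M.
P has child V.
Other parents of P's children:
  V also has parents B, D, J, N, S.
MB(P) = {B, D, E, H, J, M, N, S, V}.
U is neither a parent, child, nor co-parent of P, so it does not belong.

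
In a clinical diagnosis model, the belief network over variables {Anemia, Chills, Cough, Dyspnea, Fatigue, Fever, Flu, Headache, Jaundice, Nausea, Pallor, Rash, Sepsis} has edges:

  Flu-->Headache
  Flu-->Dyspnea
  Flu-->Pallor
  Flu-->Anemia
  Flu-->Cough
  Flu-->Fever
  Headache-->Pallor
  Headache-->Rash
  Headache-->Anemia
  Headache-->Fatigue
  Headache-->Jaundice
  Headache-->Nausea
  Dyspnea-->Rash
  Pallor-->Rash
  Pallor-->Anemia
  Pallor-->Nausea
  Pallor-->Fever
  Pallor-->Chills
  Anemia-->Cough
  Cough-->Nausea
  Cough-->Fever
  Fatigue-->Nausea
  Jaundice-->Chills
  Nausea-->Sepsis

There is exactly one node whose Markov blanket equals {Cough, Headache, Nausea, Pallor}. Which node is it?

Fatigue

The target node must have every member of {Cough, Headache, Nausea, Pallor} as a parent, child, or co-parent, and no others.
Parents of Fatigue: Headache; children: Nausea; co-parents: Cough, Headache, Pallor.
These exactly cover the given set, so the node is Fatigue.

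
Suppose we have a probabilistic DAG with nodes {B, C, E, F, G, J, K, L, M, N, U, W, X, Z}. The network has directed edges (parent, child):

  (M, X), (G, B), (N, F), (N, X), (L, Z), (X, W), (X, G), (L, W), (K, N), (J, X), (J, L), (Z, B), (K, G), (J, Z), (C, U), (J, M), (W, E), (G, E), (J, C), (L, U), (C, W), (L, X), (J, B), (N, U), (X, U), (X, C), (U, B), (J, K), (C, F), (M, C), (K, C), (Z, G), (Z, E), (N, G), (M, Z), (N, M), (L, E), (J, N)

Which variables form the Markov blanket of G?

By definition, MB(G) is built from G's parents, G's children, and the co-parents of G.
G's children: B, E.
Parents of G: K, N, X, Z.
Parents of each child, excluding G:
  E: L, W, Z
  B: J, U, Z
MB(G) = {B, E, J, K, L, N, U, W, X, Z}.

{B, E, J, K, L, N, U, W, X, Z}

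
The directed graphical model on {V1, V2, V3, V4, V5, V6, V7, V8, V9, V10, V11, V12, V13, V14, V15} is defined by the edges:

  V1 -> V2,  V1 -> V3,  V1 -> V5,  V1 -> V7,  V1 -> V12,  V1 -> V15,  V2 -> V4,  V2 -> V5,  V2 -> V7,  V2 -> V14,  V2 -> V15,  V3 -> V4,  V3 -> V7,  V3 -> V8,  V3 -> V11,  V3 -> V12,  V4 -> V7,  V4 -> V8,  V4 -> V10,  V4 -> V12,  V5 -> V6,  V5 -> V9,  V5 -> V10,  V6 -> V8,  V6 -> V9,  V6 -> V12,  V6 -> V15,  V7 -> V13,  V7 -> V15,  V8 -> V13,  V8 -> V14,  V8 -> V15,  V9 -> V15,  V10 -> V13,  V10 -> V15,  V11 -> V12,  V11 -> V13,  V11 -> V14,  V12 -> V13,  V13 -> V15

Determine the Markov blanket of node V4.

{V1, V2, V3, V5, V6, V7, V8, V10, V11, V12}

The Markov blanket of a node is its parents, its children, and the other parents of its children.
Ch(V4) = {V7, V8, V10, V12}.
Parents of V4: V2, V3.
For each child, the remaining parents (spouses of V4):
  V7: V1, V2, V3
  V8: V3, V6
  V10: V5
  V12: V1, V3, V6, V11
Taking the union gives {V1, V2, V3, V5, V6, V7, V8, V10, V11, V12}.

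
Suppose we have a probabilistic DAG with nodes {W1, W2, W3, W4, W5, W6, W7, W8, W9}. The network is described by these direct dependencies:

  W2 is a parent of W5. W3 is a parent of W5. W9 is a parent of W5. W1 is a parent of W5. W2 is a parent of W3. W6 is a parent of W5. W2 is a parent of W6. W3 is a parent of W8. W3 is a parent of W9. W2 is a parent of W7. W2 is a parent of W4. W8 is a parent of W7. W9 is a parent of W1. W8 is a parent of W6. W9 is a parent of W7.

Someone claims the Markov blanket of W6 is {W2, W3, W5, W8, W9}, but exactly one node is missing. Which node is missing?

W1

By definition, MB(W6) is built from W6's parents, W6's children, and the co-parents of W6.
W6's parents: W2, W8.
Children of W6: W5.
Parents of each child, excluding W6:
  parents(W5) \ {W6} = {W1, W2, W3, W9}.
MB(W6) = {W1, W2, W3, W5, W8, W9}.
Comparing with the claimed set, W1 is missing.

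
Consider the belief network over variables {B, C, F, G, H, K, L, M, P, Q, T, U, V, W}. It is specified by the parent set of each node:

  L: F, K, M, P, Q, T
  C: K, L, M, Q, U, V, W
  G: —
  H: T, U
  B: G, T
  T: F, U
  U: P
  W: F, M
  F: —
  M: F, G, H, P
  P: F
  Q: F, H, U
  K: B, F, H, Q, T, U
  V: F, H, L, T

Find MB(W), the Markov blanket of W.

By definition, MB(W) is built from W's parents, W's children, and the co-parents of W.
W's children: C.
Pa(W) = {F, M}.
Parents of each child, excluding W:
  C: K, L, M, Q, U, V
MB(W) = {C, F, K, L, M, Q, U, V}.

{C, F, K, L, M, Q, U, V}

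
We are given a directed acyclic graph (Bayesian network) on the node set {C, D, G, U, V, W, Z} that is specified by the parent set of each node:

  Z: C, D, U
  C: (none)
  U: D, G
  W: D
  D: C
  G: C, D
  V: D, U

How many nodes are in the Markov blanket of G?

A node's Markov blanket = Pa ∪ Ch ∪ (parents of Ch other than the node itself).
G has child U.
G's parents: C, D.
Other parents of G's children:
  U also has parent D.
MB(G) = {C, D, U}, which has 3 nodes.

3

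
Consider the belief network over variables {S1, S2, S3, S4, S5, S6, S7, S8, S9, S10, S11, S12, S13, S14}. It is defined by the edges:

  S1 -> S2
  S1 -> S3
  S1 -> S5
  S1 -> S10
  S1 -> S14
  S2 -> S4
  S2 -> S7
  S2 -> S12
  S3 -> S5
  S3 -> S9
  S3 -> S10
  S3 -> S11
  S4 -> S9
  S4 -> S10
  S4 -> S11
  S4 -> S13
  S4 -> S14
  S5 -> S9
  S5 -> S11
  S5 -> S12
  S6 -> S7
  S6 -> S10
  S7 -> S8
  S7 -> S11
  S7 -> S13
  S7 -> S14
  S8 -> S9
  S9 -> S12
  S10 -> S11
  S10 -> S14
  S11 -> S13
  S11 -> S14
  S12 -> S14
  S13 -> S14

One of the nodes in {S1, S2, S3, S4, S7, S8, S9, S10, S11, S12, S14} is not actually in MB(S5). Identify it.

S14

The Markov blanket of a node is its parents, its children, and the other parents of its children.
Parents of S5: S1, S3.
S5's children: S9, S11, S12.
Other parents of S5's children:
  S9 also has parents S3, S4, S8.
  parents(S11) \ {S5} = {S3, S4, S7, S10}.
  parents(S12) \ {S5} = {S2, S9}.
MB(S5) = {S1, S2, S3, S4, S7, S8, S9, S10, S11, S12}.
S14 is neither a parent, child, nor co-parent of S5, so it does not belong.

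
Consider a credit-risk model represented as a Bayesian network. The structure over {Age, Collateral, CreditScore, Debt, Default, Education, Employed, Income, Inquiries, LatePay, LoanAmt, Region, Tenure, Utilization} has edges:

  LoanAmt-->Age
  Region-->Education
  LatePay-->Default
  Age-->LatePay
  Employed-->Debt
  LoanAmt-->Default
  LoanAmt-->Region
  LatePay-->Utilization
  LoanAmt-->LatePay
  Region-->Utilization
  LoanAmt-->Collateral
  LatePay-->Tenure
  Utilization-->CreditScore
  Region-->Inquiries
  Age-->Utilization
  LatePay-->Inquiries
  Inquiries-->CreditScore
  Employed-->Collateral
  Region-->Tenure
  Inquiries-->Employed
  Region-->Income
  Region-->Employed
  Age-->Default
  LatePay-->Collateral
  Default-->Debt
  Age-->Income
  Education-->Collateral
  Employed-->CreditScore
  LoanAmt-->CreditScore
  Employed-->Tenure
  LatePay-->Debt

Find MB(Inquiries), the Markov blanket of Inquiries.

Inquiries's parents: LatePay, Region.
Inquiries has children CreditScore, Employed.
Other parents of Inquiries's children:
  Employed also has parent Region.
  CreditScore also has parents Employed, LoanAmt, Utilization.
Taking the union gives {CreditScore, Employed, LatePay, LoanAmt, Region, Utilization}.

{CreditScore, Employed, LatePay, LoanAmt, Region, Utilization}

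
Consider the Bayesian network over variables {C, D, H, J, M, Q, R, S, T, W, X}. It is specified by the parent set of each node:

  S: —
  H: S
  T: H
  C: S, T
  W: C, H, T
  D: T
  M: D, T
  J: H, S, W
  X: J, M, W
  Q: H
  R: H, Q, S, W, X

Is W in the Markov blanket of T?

Yes

W is a child of T.
So W ∈ MB(T).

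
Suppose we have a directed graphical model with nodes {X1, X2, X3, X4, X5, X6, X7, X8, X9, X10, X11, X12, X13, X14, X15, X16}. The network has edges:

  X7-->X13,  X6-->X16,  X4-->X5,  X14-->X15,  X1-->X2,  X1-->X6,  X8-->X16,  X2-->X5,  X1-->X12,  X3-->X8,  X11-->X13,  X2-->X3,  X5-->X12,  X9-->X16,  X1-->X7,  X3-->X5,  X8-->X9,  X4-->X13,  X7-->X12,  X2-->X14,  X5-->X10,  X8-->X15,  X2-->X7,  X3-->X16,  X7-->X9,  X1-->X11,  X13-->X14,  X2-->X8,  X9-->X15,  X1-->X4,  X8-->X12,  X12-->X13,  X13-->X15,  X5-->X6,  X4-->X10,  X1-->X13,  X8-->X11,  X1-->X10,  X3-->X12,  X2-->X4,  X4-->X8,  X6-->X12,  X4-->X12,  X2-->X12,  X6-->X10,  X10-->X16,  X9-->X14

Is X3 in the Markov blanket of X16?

Yes

X3 is a parent of X16.
So X3 ∈ MB(X16).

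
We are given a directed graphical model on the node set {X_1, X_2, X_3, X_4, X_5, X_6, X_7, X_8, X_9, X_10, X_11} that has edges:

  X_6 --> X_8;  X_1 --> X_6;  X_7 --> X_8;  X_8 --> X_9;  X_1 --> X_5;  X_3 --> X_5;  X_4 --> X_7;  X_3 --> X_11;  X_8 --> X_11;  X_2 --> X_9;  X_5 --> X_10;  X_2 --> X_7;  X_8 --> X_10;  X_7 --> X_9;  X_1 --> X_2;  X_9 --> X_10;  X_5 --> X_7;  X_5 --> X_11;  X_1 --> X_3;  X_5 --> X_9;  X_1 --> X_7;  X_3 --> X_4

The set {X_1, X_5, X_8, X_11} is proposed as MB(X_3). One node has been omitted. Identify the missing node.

A node's Markov blanket = Pa ∪ Ch ∪ (parents of Ch other than the node itself).
X_3 has children X_4, X_5, X_11.
Parents of X_3: X_1.
Other parents of X_3's children:
  X_4: no additional parents.
  X_5's other parent is X_1.
  X_11 also has parents X_5, X_8.
MB(X_3) = {X_1, X_4, X_5, X_8, X_11}.
Comparing with the claimed set, X_4 is missing.

X_4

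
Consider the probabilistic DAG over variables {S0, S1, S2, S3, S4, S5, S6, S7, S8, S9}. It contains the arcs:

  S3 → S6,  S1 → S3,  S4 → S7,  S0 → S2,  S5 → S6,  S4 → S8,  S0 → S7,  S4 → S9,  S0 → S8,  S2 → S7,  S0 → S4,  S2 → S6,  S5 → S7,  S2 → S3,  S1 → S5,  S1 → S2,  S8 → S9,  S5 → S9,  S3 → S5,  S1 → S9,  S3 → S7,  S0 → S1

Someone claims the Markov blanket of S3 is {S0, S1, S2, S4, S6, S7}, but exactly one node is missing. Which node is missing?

Recall MB(v) = parents ∪ children ∪ spouses, where spouses are the other parents of v's children.
Parents of S3: S1, S2.
S3's children: S5, S6, S7.
Parents of each child, excluding S3:
  parents(S5) \ {S3} = {S1}.
  S6's other parents are S2, S5.
  S7's other parents are S0, S2, S4, S5.
MB(S3) = {S0, S1, S2, S4, S5, S6, S7}.
Comparing with the claimed set, S5 is missing.

S5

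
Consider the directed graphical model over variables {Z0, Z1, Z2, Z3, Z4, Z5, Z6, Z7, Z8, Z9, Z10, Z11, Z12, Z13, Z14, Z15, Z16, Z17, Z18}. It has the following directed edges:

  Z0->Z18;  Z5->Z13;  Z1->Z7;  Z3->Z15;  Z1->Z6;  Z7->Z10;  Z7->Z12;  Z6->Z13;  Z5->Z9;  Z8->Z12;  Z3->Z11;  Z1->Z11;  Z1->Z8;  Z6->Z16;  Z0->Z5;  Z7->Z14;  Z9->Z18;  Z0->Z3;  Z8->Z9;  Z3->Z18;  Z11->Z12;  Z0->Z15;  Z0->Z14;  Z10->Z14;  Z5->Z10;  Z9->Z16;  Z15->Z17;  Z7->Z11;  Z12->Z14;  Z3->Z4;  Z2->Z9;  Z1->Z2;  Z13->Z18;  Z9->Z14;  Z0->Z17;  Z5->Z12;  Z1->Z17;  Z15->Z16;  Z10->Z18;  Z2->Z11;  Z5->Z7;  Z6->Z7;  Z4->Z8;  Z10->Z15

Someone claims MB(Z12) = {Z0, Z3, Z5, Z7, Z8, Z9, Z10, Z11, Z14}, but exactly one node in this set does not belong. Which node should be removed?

Z3

Parents of Z12: Z5, Z7, Z8, Z11.
Z12 has child Z14.
For each child, the remaining parents (spouses of Z12):
  Z14: Z0, Z7, Z9, Z10
MB(Z12) = {Z0, Z5, Z7, Z8, Z9, Z10, Z11, Z14}.
Z3 is neither a parent, child, nor co-parent of Z12, so it does not belong.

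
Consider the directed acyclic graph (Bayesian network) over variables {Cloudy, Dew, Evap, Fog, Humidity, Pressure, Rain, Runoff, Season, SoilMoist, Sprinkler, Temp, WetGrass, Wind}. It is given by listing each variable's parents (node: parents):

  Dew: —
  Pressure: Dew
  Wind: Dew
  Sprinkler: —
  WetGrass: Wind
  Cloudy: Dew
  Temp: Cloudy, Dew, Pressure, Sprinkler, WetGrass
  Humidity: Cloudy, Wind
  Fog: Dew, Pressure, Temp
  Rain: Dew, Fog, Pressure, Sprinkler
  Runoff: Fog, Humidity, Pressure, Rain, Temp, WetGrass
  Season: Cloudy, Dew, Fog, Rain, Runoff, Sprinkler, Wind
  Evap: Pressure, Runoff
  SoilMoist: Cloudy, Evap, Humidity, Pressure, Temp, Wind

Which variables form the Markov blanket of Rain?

{Cloudy, Dew, Fog, Humidity, Pressure, Runoff, Season, Sprinkler, Temp, WetGrass, Wind}

Rain's parents: Dew, Fog, Pressure, Sprinkler.
Rain has children Runoff, Season.
For each child, the remaining parents (spouses of Rain):
  Runoff: Fog, Humidity, Pressure, Temp, WetGrass
  Season: Cloudy, Dew, Fog, Runoff, Sprinkler, Wind
MB(Rain) = {Cloudy, Dew, Fog, Humidity, Pressure, Runoff, Season, Sprinkler, Temp, WetGrass, Wind}.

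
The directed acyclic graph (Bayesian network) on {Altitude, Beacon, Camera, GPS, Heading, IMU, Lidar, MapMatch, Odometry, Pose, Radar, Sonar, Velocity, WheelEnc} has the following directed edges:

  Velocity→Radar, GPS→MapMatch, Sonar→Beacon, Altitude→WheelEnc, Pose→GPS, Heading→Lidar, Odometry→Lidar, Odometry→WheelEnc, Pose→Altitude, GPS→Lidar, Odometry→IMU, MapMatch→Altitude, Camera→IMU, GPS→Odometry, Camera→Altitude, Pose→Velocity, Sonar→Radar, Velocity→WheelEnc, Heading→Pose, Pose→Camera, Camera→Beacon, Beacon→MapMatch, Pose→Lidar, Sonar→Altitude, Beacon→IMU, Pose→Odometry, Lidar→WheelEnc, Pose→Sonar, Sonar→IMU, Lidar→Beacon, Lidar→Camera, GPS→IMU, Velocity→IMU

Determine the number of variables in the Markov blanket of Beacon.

By definition, MB(Beacon) is built from Beacon's parents, Beacon's children, and the co-parents of Beacon.
Ch(Beacon) = {IMU, MapMatch}.
Parents of Beacon: Camera, Lidar, Sonar.
Parents of each child, excluding Beacon:
  IMU: Camera, GPS, Odometry, Sonar, Velocity
  MapMatch: GPS
MB(Beacon) = {Camera, GPS, IMU, Lidar, MapMatch, Odometry, Sonar, Velocity}, which has 8 nodes.

8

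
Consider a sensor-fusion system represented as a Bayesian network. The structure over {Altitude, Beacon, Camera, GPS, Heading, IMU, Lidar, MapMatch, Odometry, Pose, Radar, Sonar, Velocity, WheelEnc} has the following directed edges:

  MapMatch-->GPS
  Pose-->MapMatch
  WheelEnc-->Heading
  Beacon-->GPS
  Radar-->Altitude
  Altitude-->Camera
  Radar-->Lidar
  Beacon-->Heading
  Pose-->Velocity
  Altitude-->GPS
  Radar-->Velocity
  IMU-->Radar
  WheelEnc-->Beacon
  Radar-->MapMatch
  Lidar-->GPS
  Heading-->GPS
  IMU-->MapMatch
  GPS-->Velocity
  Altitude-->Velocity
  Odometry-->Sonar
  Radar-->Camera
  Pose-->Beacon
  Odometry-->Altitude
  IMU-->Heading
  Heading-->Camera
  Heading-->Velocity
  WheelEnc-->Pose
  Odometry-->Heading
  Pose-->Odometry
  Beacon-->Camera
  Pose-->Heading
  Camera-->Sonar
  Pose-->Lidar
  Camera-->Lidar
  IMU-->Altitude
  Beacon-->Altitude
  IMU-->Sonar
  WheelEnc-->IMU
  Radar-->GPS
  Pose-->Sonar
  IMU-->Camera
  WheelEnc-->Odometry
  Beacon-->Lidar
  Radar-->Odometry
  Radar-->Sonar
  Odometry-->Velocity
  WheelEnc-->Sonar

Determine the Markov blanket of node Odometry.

{Altitude, Beacon, Camera, GPS, Heading, IMU, Pose, Radar, Sonar, Velocity, WheelEnc}

Recall MB(v) = parents ∪ children ∪ spouses, where spouses are the other parents of v's children.
Ch(Odometry) = {Altitude, Heading, Sonar, Velocity}.
Odometry has parents Pose, Radar, WheelEnc.
Co-parents of Odometry (other parents of its children):
  Altitude: Beacon, IMU, Radar
  Heading: Beacon, IMU, Pose, WheelEnc
  Sonar: Camera, IMU, Pose, Radar, WheelEnc
  Velocity: Altitude, GPS, Heading, Pose, Radar
So the Markov blanket of Odometry is {Altitude, Beacon, Camera, GPS, Heading, IMU, Pose, Radar, Sonar, Velocity, WheelEnc}.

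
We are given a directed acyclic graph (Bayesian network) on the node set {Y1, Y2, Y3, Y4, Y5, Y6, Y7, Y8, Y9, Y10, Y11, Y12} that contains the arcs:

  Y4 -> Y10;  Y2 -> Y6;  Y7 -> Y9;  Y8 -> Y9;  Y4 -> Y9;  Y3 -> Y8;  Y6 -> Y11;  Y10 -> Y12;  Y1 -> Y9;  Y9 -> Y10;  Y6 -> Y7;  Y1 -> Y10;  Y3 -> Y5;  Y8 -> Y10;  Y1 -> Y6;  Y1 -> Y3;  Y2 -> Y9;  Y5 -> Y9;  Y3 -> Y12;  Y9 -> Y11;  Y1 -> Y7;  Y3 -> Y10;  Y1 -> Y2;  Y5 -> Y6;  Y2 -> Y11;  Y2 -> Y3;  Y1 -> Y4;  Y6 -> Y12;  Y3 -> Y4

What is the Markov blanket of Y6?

Y6's parents: Y1, Y2, Y5.
Y6's children: Y7, Y11, Y12.
For each child, the remaining parents (spouses of Y6):
  parents(Y7) \ {Y6} = {Y1}.
  Y11's other parents are Y2, Y9.
  Y12 also has parents Y3, Y10.
So the Markov blanket of Y6 is {Y1, Y2, Y3, Y5, Y7, Y9, Y10, Y11, Y12}.

{Y1, Y2, Y3, Y5, Y7, Y9, Y10, Y11, Y12}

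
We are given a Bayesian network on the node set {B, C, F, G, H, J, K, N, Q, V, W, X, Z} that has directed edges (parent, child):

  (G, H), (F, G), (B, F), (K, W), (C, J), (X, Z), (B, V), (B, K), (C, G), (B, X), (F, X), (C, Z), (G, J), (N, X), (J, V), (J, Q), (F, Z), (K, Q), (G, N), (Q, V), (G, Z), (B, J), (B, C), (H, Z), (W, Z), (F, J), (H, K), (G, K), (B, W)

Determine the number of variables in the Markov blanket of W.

By definition, MB(W) is built from W's parents, W's children, and the co-parents of W.
Pa(W) = {B, K}.
W's children: Z.
For each child, the remaining parents (spouses of W):
  Z also has parents C, F, G, H, X.
MB(W) = {B, C, F, G, H, K, X, Z}, which has 8 nodes.

8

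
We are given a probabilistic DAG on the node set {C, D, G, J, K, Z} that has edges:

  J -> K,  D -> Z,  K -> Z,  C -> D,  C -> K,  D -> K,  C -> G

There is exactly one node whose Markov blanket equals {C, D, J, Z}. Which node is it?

The target node must have every member of {C, D, J, Z} as a parent, child, or co-parent, and no others.
Parents of K: C, D, J; children: Z; co-parents: D.
These exactly cover the given set, so the node is K.

K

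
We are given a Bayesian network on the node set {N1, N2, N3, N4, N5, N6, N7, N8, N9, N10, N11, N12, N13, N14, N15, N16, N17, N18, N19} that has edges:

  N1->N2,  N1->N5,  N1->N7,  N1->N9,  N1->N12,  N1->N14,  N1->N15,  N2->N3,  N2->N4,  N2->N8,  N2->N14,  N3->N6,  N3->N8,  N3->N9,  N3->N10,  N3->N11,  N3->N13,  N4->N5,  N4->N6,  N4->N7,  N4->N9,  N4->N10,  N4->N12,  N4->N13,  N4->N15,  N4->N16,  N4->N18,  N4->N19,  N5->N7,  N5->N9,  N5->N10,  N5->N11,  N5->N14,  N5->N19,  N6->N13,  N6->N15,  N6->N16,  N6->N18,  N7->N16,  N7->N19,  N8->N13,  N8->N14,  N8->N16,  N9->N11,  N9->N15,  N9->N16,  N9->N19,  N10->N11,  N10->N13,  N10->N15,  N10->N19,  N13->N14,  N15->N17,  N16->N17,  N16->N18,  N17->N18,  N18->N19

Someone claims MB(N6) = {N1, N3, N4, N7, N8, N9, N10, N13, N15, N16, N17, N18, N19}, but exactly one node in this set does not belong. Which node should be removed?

Pa(N6) = {N3, N4}.
N6 has children N13, N15, N16, N18.
Co-parents of N6 (other parents of its children):
  N13's other parents are N3, N4, N8, N10.
  N15 also has parents N1, N4, N9, N10.
  N16 also has parents N4, N7, N8, N9.
  parents(N18) \ {N6} = {N4, N16, N17}.
MB(N6) = {N1, N3, N4, N7, N8, N9, N10, N13, N15, N16, N17, N18}.
N19 is neither a parent, child, nor co-parent of N6, so it does not belong.

N19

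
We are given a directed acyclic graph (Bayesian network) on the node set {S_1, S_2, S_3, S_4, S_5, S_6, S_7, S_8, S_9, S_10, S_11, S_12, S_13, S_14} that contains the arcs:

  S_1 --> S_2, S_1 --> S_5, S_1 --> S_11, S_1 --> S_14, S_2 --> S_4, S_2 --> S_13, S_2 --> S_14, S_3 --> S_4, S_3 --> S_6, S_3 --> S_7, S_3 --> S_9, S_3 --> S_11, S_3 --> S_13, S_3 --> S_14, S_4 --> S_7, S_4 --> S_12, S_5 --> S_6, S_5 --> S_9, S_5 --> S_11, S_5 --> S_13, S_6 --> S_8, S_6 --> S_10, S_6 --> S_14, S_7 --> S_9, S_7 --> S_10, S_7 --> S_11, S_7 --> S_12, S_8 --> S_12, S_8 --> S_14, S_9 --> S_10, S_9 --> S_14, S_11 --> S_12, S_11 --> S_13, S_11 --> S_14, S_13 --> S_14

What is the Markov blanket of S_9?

{S_1, S_2, S_3, S_5, S_6, S_7, S_8, S_10, S_11, S_13, S_14}

Children of S_9: S_10, S_14.
S_9 has parents S_3, S_5, S_7.
For each child, the remaining parents (spouses of S_9):
  S_10: S_6, S_7
  S_14: S_1, S_2, S_3, S_6, S_8, S_11, S_13
MB(S_9) = {S_1, S_2, S_3, S_5, S_6, S_7, S_8, S_10, S_11, S_13, S_14}.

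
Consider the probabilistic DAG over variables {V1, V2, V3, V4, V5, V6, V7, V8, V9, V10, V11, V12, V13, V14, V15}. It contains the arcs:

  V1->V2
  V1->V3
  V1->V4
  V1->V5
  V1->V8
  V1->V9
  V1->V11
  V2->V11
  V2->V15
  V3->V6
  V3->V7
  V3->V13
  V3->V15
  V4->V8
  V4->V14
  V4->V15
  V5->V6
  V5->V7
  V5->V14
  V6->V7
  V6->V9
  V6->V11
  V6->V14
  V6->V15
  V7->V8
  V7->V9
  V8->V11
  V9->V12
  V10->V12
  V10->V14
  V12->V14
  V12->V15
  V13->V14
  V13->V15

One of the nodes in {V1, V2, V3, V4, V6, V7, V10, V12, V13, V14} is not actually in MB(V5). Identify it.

Recall MB(v) = parents ∪ children ∪ spouses, where spouses are the other parents of v's children.
V5 has parent V1.
V5 has children V6, V7, V14.
For each child, the remaining parents (spouses of V5):
  V6's other parent is V3.
  parents(V7) \ {V5} = {V3, V6}.
  V14's other parents are V4, V6, V10, V12, V13.
MB(V5) = {V1, V3, V4, V6, V7, V10, V12, V13, V14}.
V2 is neither a parent, child, nor co-parent of V5, so it does not belong.

V2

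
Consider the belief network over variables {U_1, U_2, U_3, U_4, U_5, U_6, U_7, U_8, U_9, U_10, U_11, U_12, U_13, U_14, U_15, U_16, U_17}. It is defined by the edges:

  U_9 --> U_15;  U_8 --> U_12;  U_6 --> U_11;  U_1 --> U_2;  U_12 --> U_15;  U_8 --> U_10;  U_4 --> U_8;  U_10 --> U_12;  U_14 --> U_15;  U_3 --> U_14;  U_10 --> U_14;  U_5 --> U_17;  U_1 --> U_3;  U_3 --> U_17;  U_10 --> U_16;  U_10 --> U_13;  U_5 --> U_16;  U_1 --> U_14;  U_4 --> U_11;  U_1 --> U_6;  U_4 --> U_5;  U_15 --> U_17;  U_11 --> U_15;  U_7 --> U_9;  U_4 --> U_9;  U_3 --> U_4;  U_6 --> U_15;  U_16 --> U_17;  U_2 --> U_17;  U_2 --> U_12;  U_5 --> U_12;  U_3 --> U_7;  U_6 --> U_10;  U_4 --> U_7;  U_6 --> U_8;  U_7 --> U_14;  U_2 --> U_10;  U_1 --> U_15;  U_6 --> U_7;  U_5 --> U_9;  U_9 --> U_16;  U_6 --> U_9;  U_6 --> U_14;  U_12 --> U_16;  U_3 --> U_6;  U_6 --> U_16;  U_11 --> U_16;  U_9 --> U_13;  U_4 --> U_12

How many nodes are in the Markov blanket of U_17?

By definition, MB(U_17) is built from U_17's parents, U_17's children, and the co-parents of U_17.
Parents of U_17: U_2, U_3, U_5, U_15, U_16.
U_17 has no children.
U_17 has no children, so there are no co-parents.
MB(U_17) = {U_2, U_3, U_5, U_15, U_16}, which has 5 nodes.

5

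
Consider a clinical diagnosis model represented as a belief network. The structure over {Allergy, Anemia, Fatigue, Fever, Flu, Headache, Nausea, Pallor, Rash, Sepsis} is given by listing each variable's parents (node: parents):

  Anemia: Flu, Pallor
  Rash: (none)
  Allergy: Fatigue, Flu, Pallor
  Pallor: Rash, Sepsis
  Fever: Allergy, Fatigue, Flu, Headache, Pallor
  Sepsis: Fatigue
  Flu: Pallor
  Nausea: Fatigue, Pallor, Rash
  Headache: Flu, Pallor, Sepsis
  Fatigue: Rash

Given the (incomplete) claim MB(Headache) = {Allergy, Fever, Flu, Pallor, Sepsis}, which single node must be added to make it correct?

Recall MB(v) = parents ∪ children ∪ spouses, where spouses are the other parents of v's children.
Pa(Headache) = {Flu, Pallor, Sepsis}.
Headache has child Fever.
For each child, the remaining parents (spouses of Headache):
  Fever also has parents Allergy, Fatigue, Flu, Pallor.
MB(Headache) = {Allergy, Fatigue, Fever, Flu, Pallor, Sepsis}.
Comparing with the claimed set, Fatigue is missing.

Fatigue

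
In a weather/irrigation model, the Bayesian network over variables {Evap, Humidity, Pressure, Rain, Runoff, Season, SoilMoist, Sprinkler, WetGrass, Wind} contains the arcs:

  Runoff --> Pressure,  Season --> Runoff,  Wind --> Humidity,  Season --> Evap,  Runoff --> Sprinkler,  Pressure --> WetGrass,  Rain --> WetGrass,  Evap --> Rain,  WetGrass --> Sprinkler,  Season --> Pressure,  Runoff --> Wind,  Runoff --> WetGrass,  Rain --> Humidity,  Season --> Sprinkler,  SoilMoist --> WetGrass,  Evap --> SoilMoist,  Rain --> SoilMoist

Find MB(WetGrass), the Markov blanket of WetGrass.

{Pressure, Rain, Runoff, Season, SoilMoist, Sprinkler}

WetGrass's parents: Pressure, Rain, Runoff, SoilMoist.
WetGrass's children: Sprinkler.
Co-parents of WetGrass (other parents of its children):
  Sprinkler: Runoff, Season
So the Markov blanket of WetGrass is {Pressure, Rain, Runoff, Season, SoilMoist, Sprinkler}.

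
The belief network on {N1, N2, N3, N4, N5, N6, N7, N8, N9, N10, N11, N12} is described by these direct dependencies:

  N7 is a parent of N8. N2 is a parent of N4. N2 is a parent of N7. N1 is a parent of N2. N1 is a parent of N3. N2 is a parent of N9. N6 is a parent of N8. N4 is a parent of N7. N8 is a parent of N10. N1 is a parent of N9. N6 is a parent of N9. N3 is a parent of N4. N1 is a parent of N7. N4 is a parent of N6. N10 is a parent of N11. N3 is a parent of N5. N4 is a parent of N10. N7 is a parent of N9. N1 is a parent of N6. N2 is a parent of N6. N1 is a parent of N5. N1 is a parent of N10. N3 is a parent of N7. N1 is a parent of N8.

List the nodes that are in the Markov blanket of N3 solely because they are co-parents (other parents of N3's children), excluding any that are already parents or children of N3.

{N2}

Children of N3: N4, N5, N7.
  N4: N2
  N5: N1
  N7: N1, N2, N4
Excluding nodes already adjacent to N3 (N1, N4, N5, N7), the co-parent-only contribution is {N2}.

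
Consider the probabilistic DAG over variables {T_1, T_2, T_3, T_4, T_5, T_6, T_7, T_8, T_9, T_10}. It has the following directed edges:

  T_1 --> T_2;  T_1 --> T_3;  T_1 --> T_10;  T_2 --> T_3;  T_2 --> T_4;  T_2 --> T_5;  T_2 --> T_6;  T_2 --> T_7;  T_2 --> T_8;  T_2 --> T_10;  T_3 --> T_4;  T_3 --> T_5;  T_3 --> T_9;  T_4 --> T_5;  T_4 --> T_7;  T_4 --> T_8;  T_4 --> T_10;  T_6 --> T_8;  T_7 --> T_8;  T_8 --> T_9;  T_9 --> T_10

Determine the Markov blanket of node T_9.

{T_1, T_2, T_3, T_4, T_8, T_10}

Recall MB(v) = parents ∪ children ∪ spouses, where spouses are the other parents of v's children.
Parents of T_9: T_3, T_8.
T_9's children: T_10.
Co-parents of T_9 (other parents of its children):
  T_10 also has parents T_1, T_2, T_4.
Taking the union gives {T_1, T_2, T_3, T_4, T_8, T_10}.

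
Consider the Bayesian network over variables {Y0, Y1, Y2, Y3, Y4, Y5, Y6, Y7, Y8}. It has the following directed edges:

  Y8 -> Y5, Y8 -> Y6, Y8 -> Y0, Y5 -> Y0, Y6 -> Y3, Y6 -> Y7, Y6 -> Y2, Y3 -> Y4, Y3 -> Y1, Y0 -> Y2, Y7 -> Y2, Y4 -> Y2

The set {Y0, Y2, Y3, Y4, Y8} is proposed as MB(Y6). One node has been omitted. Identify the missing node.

Y7

Y6 has children Y2, Y3, Y7.
Y6's parents: Y8.
For each child, the remaining parents (spouses of Y6):
  Y3: —
  Y7: —
  Y2: Y0, Y4, Y7
MB(Y6) = {Y0, Y2, Y3, Y4, Y7, Y8}.
Comparing with the claimed set, Y7 is missing.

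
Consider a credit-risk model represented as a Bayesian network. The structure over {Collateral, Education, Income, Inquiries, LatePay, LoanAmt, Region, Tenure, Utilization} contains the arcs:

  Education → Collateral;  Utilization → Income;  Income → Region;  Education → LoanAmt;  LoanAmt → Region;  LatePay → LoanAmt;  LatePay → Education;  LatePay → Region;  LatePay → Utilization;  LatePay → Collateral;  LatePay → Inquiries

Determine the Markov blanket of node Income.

A node's Markov blanket = Pa ∪ Ch ∪ (parents of Ch other than the node itself).
Ch(Income) = {Region}.
Pa(Income) = {Utilization}.
Parents of each child, excluding Income:
  parents(Region) \ {Income} = {LatePay, LoanAmt}.
Union: {Utilization} ∪ {Region} ∪ {LatePay, LoanAmt} = {LatePay, LoanAmt, Region, Utilization}.

{LatePay, LoanAmt, Region, Utilization}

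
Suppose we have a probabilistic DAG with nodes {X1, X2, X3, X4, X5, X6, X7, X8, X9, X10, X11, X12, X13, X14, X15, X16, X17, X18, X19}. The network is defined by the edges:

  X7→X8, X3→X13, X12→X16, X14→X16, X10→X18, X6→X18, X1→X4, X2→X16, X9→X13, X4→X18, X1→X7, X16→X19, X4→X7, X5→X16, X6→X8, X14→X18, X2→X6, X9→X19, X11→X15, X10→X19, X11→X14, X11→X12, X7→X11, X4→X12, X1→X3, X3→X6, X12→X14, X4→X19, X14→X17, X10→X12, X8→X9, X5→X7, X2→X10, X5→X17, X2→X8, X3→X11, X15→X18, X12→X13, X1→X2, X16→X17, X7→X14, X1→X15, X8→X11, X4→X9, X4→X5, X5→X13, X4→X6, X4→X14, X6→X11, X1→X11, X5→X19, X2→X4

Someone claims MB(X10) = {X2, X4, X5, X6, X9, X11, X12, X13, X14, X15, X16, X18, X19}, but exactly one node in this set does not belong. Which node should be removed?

Parents of X10: X2.
X10's children: X12, X18, X19.
Parents of each child, excluding X10:
  X12's other parents are X4, X11.
  X18 also has parents X4, X6, X14, X15.
  X19 also has parents X4, X5, X9, X16.
MB(X10) = {X2, X4, X5, X6, X9, X11, X12, X14, X15, X16, X18, X19}.
X13 is neither a parent, child, nor co-parent of X10, so it does not belong.

X13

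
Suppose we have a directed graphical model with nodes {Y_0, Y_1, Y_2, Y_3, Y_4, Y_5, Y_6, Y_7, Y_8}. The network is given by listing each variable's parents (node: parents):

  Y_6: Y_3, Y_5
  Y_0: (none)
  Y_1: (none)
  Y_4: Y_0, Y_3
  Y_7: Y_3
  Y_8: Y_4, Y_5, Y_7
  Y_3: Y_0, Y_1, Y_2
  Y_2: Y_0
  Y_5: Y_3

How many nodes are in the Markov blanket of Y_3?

Recall MB(v) = parents ∪ children ∪ spouses, where spouses are the other parents of v's children.
Parents of Y_3: Y_0, Y_1, Y_2.
Ch(Y_3) = {Y_4, Y_5, Y_6, Y_7}.
Parents of each child, excluding Y_3:
  Y_4's other parent is Y_0.
  Y_5 has no other parent.
  parents(Y_6) \ {Y_3} = {Y_5}.
  Y_7: no additional parents.
MB(Y_3) = {Y_0, Y_1, Y_2, Y_4, Y_5, Y_6, Y_7}, which has 7 nodes.

7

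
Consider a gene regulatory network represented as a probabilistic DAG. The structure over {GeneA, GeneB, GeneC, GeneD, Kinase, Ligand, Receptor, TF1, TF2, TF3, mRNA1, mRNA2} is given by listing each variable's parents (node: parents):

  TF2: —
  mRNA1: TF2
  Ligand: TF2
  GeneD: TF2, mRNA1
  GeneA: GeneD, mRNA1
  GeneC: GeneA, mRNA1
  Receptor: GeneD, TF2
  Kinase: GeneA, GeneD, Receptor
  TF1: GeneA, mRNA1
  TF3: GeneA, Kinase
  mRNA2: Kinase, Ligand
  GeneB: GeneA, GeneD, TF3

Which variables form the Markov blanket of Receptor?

A node's Markov blanket = Pa ∪ Ch ∪ (parents of Ch other than the node itself).
Receptor has parents GeneD, TF2.
Receptor's children: Kinase.
Other parents of Receptor's children:
  Kinase: GeneA, GeneD
Union: {GeneD, TF2} ∪ {Kinase} ∪ {GeneA, GeneD} = {GeneA, GeneD, Kinase, TF2}.

{GeneA, GeneD, Kinase, TF2}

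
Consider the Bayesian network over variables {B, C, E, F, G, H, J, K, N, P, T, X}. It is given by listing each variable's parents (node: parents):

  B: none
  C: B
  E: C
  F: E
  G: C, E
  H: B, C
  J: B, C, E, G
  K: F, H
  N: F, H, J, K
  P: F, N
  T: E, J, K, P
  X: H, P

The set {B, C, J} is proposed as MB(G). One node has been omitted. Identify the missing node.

E

A node's Markov blanket = Pa ∪ Ch ∪ (parents of Ch other than the node itself).
G's parents: C, E.
Ch(G) = {J}.
Co-parents of G (other parents of its children):
  J's other parents are B, C, E.
MB(G) = {B, C, E, J}.
Comparing with the claimed set, E is missing.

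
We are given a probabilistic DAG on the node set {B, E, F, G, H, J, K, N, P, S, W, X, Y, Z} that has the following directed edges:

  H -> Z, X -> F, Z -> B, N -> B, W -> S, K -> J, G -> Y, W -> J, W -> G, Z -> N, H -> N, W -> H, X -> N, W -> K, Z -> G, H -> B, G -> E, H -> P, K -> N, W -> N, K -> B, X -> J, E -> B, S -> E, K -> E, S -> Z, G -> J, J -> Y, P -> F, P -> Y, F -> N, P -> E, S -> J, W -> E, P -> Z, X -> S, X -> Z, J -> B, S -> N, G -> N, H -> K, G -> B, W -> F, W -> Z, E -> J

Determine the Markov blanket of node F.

The Markov blanket of a node is its parents, its children, and the other parents of its children.
Children of F: N.
Pa(F) = {P, W, X}.
Co-parents of F (other parents of its children):
  N's other parents are G, H, K, S, W, X, Z.
MB(F) = {G, H, K, N, P, S, W, X, Z}.

{G, H, K, N, P, S, W, X, Z}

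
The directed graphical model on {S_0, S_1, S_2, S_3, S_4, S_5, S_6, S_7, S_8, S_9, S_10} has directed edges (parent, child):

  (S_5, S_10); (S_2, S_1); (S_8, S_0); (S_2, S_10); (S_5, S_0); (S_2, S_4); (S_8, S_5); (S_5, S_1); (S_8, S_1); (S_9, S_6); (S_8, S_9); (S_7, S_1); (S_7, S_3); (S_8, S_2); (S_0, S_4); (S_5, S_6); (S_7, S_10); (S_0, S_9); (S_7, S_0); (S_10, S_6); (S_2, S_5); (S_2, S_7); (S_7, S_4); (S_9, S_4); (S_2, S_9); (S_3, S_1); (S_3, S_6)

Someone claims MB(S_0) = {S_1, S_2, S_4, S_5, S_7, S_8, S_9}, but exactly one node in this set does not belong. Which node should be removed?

S_1

Recall MB(v) = parents ∪ children ∪ spouses, where spouses are the other parents of v's children.
Pa(S_0) = {S_5, S_7, S_8}.
S_0 has children S_4, S_9.
For each child, the remaining parents (spouses of S_0):
  S_9: S_2, S_8
  S_4: S_2, S_7, S_9
MB(S_0) = {S_2, S_4, S_5, S_7, S_8, S_9}.
S_1 is neither a parent, child, nor co-parent of S_0, so it does not belong.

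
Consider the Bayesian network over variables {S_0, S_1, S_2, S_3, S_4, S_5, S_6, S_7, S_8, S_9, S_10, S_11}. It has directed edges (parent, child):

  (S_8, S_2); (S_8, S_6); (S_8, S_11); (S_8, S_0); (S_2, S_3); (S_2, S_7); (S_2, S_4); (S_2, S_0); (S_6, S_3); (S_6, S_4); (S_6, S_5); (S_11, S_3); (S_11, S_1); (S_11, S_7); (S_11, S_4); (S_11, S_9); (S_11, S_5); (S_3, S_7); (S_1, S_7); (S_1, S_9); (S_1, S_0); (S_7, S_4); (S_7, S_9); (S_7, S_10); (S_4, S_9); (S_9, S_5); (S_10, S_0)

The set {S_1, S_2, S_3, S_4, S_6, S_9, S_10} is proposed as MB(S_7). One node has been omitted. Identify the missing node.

S_11

S_7's parents: S_1, S_2, S_3, S_11.
Ch(S_7) = {S_4, S_9, S_10}.
Parents of each child, excluding S_7:
  S_4: S_2, S_6, S_11
  S_9: S_1, S_4, S_11
  S_10: —
MB(S_7) = {S_1, S_2, S_3, S_4, S_6, S_9, S_10, S_11}.
Comparing with the claimed set, S_11 is missing.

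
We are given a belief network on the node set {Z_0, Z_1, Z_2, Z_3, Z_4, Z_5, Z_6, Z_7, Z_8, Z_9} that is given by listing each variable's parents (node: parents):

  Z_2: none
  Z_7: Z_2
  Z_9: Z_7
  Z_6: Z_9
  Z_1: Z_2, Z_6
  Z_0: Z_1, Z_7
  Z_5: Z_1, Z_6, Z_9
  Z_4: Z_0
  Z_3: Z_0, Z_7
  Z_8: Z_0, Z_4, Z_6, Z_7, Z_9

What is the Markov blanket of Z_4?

Children of Z_4: Z_8.
Pa(Z_4) = {Z_0}.
Co-parents of Z_4 (other parents of its children):
  Z_8's other parents are Z_0, Z_6, Z_7, Z_9.
So the Markov blanket of Z_4 is {Z_0, Z_6, Z_7, Z_8, Z_9}.

{Z_0, Z_6, Z_7, Z_8, Z_9}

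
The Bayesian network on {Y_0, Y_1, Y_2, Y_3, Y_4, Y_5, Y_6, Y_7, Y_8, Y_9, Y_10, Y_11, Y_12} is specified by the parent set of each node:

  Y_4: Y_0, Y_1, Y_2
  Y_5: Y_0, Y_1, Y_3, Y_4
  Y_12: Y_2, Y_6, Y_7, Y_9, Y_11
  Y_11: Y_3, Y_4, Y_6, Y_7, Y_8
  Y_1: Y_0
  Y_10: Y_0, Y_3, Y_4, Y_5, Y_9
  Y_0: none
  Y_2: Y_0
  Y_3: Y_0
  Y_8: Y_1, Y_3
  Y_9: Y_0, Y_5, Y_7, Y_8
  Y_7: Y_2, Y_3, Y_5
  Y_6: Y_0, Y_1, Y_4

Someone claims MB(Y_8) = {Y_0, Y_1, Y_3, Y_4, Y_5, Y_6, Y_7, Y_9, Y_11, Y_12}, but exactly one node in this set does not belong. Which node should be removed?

Y_12

The Markov blanket of a node is its parents, its children, and the other parents of its children.
Parents of Y_8: Y_1, Y_3.
Y_8's children: Y_9, Y_11.
Other parents of Y_8's children:
  parents(Y_9) \ {Y_8} = {Y_0, Y_5, Y_7}.
  Y_11 also has parents Y_3, Y_4, Y_6, Y_7.
MB(Y_8) = {Y_0, Y_1, Y_3, Y_4, Y_5, Y_6, Y_7, Y_9, Y_11}.
Y_12 is neither a parent, child, nor co-parent of Y_8, so it does not belong.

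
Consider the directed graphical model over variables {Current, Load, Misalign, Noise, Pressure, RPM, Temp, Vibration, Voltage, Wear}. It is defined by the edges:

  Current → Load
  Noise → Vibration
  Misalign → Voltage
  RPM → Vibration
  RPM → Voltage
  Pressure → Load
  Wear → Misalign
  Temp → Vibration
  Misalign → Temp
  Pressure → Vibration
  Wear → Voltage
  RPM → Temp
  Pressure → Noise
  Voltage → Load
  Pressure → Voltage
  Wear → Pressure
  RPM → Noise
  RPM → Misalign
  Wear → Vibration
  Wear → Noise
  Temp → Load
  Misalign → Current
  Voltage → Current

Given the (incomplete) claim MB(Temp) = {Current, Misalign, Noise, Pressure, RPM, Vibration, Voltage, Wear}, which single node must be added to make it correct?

Temp has parents Misalign, RPM.
Temp's children: Load, Vibration.
For each child, the remaining parents (spouses of Temp):
  Load: Current, Pressure, Voltage
  Vibration: Noise, Pressure, RPM, Wear
MB(Temp) = {Current, Load, Misalign, Noise, Pressure, RPM, Vibration, Voltage, Wear}.
Comparing with the claimed set, Load is missing.

Load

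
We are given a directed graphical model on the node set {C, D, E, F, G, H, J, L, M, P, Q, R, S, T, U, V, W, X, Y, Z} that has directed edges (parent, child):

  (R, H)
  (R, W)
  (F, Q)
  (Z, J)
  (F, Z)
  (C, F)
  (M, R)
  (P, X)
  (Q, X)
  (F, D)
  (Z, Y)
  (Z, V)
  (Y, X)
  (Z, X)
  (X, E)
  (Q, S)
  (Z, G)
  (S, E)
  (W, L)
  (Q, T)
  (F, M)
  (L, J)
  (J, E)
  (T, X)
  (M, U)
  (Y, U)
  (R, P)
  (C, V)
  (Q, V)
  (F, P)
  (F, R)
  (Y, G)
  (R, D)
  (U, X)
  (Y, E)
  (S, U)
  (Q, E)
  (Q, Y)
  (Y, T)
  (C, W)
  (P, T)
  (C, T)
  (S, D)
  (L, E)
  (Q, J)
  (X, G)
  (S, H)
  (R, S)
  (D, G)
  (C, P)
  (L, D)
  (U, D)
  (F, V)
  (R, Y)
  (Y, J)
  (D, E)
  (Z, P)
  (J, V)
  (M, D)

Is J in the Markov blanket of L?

J is a child of L.
So J ∈ MB(L).

Yes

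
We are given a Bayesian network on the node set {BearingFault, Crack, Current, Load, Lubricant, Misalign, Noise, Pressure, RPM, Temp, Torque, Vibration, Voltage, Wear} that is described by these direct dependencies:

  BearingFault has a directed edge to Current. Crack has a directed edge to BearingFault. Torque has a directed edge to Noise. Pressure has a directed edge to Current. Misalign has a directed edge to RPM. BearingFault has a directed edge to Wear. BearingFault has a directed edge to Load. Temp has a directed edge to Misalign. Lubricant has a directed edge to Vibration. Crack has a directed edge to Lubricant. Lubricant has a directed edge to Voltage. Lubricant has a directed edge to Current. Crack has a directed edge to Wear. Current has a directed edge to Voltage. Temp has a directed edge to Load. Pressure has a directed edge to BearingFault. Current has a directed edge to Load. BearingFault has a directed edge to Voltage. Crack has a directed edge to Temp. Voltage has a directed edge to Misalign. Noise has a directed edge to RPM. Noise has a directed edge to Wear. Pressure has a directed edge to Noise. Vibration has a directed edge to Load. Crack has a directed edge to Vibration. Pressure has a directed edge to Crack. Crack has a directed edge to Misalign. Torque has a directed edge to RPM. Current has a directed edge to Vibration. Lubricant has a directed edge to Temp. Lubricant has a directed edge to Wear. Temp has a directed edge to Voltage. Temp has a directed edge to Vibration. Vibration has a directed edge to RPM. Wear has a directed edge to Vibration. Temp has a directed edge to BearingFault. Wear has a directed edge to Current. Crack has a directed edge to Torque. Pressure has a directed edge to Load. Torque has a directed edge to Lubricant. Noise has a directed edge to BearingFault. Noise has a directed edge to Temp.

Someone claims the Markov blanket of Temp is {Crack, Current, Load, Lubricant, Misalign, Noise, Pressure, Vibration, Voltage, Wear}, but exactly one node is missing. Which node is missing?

BearingFault

By definition, MB(Temp) is built from Temp's parents, Temp's children, and the co-parents of Temp.
Temp has parents Crack, Lubricant, Noise.
Ch(Temp) = {BearingFault, Load, Misalign, Vibration, Voltage}.
For each child, the remaining parents (spouses of Temp):
  BearingFault: Crack, Noise, Pressure
  Voltage: BearingFault, Current, Lubricant
  Vibration: Crack, Current, Lubricant, Wear
  Misalign: Crack, Voltage
  Load: BearingFault, Current, Pressure, Vibration
MB(Temp) = {BearingFault, Crack, Current, Load, Lubricant, Misalign, Noise, Pressure, Vibration, Voltage, Wear}.
Comparing with the claimed set, BearingFault is missing.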